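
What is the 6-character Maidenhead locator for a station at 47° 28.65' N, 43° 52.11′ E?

LN17wl

Shift to the Maidenhead origin (180°W, 90°S): lon 223.8685, lat 137.4775.
Field: 223.8685/20 → 11 → L, 137.4775/10 → 13 → N; chars LN.
Square: 3.8685/2 → 1, 7.4775/1 → 7; chars 17.
Subsquare: 1.8685/0.0833333 → 22 → w, 0.4775/0.0416667 → 11 → l; chars wl.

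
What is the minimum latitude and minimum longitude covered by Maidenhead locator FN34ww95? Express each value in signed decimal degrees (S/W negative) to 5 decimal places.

Field F=5, N=13: +5·20° lon, +13·10° lat → SW at lon -80°, lat 40°.
Square 3, 4: +3·2° lon, +4·1° lat → SW at lon -74°, lat 44°.
Subsquare w=22, w=22: +22·0.0833333° lon, +22·0.0416667° lat → SW at lon -72.1667°, lat 44.9167°.
Extended square 9, 5: +9·0.00833333° lon, +5·0.00416667° lat → SW at lon -72.0917°, lat 44.9375°.
latitude 44.93750, longitude -72.09167.

44.93750, -72.09167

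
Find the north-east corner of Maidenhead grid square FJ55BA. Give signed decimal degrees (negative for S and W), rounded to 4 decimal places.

Field F=5, J=9: +5·20° lon, +9·10° lat → SW at lon -80°, lat 0°.
Square 5, 5: +5·2° lon, +5·1° lat → SW at lon -70°, lat 5°.
Subsquare b=1, a=0: +1·0.0833333° lon, +0·0.0416667° lat → SW at lon -69.9167°, lat 5°.
Cell spans 0.0833333° lon × 0.0416667° lat. NE corner is SW corner plus one full cell.
latitude 5.0417, longitude -69.8333.

5.0417, -69.8333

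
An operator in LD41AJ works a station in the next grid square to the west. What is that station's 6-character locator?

Longitude subsquare a = 0; −1 → -1, wraps to 23 = x, carry into square.
Longitude square 4; −1 → 3.
The latitude characters are unchanged.

LD31xj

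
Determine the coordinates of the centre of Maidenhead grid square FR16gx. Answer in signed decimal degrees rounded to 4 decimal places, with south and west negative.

86.9792, -77.4583

Field F=5, R=17: +5·20° lon, +17·10° lat → SW at lon -80°, lat 80°.
Square 1, 6: +1·2° lon, +6·1° lat → SW at lon -78°, lat 86°.
Subsquare g=6, x=23: +6·0.0833333° lon, +23·0.0416667° lat → SW at lon -77.5°, lat 86.9583°.
Cell spans 0.0833333° lon × 0.0416667° lat. Centre is SW corner plus half of each.
latitude 86.9792, longitude -77.4583.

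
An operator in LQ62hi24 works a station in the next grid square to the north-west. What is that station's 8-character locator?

Longitude extended square 2; −1 → 1.
Latitude extended square 4; +1 → 5.

LQ62hi15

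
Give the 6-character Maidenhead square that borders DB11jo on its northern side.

DB11jp

Latitude subsquare o = 14; +1 → 15 = p.
The longitude characters are unchanged.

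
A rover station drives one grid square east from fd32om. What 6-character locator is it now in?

Longitude subsquare o = 14; +1 → 15 = p.
The latitude characters are unchanged.

FD32pm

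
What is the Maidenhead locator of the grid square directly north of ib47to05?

Latitude extended square 5; +1 → 6.
The longitude characters are unchanged.

IB47to06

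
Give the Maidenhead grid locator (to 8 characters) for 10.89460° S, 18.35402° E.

JH99ec25

Offset from 180°W / 90°S: lon 198.35402°, lat 79.10540°.
Field: 198.35402/20 → 9 → J, 79.10540/10 → 7 → H; chars JH.
Square: 18.35402/2 → 9, 9.10540/1 → 9; chars 99.
Subsquare: 0.35402/0.0833333 → 4 → e, 0.10540/0.0416667 → 2 → c; chars ec.
Extended square: 0.02069/0.00833333 → 2, 0.02207/0.00416667 → 5; chars 25.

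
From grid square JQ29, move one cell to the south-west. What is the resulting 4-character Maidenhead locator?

Longitude square 2; −1 → 1.
Latitude square 9; −1 → 8.

JQ18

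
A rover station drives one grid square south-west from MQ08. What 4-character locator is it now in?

LQ97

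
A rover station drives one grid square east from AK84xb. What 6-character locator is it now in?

Longitude subsquare x = 23; +1 → 24, wraps to 0 = a, carry into square.
Longitude square 8; +1 → 9.
The latitude characters are unchanged.

AK94ab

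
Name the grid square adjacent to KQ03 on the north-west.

JQ94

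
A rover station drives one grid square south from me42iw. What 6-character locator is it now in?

ME42iv

Latitude subsquare w = 22; −1 → 21 = v.
The longitude characters are unchanged.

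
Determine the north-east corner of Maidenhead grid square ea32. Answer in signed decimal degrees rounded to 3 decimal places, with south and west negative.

-87.000, -92.000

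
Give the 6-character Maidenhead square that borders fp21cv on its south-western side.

Longitude subsquare c = 2; −1 → 1 = b.
Latitude subsquare v = 21; −1 → 20 = u.

FP21bu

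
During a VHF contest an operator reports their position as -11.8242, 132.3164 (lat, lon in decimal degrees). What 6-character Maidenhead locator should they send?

PH68de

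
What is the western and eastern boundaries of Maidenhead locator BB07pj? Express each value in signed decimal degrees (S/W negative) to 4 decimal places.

Field B=1, B=1: +1·20° lon, +1·10° lat → SW at lon -160°, lat -80°.
Square 0, 7: +0·2° lon, +7·1° lat → SW at lon -160°, lat -73°.
Subsquare p=15, j=9: +15·0.0833333° lon, +9·0.0416667° lat → SW at lon -158.75°, lat -72.625°.
Cell spans 0.0833333° lon × 0.0416667° lat.
west -158.7500, east -158.6667.

-158.7500, -158.6667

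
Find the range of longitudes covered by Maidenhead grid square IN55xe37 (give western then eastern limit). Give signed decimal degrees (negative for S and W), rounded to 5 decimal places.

Field I=8, N=13: +8·20° lon, +13·10° lat → SW at lon -20°, lat 40°.
Square 5, 5: +5·2° lon, +5·1° lat → SW at lon -10°, lat 45°.
Subsquare x=23, e=4: +23·0.0833333° lon, +4·0.0416667° lat → SW at lon -8.08333°, lat 45.1667°.
Extended square 3, 7: +3·0.00833333° lon, +7·0.00416667° lat → SW at lon -8.05833°, lat 45.1958°.
Cell spans 0.00833333° lon × 0.00416667° lat.
west -8.05833, east -8.05000.

-8.05833, -8.05000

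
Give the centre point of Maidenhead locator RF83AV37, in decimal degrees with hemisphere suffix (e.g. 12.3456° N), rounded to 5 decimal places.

36.09375° S, 176.02917° E

Field R=17, F=5: +17·20° lon, +5·10° lat → SW at lon 160°, lat -40°.
Square 8, 3: +8·2° lon, +3·1° lat → SW at lon 176°, lat -37°.
Subsquare a=0, v=21: +0·0.0833333° lon, +21·0.0416667° lat → SW at lon 176°, lat -36.125°.
Extended square 3, 7: +3·0.00833333° lon, +7·0.00416667° lat → SW at lon 176.025°, lat -36.0958°.
Cell spans 0.00833333° lon × 0.00416667° lat. Centre is SW corner plus half of each.
latitude 36.09375° S, longitude 176.02917° E.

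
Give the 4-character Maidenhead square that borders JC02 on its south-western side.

IC91

Longitude square 0; −1 → -1, wraps to 9, carry into field.
Longitude field J = 9; −1 → 8 = I.
Latitude square 2; −1 → 1.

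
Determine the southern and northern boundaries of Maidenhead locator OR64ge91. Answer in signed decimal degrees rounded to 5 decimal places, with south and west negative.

84.17083, 84.17500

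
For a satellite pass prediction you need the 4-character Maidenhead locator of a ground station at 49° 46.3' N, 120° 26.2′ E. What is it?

PN09

Offset from 180°W / 90°S: lon 300.44°, lat 139.77°.
Field: lon ⌊300.44/20⌋ = 15 → P; lat ⌊139.77/10⌋ = 13 → N.
Square: lon ⌊0.44/2⌋ = 0; lat ⌊9.77/1⌋ = 9.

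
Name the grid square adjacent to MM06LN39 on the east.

Longitude extended square 3; +1 → 4.
The latitude characters are unchanged.

MM06ln49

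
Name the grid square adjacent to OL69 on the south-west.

OL58

Longitude square 6; −1 → 5.
Latitude square 9; −1 → 8.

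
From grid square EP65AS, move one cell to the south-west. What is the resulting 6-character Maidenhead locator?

EP55xr

Longitude subsquare a = 0; −1 → -1, wraps to 23 = x, carry into square.
Longitude square 6; −1 → 5.
Latitude subsquare s = 18; −1 → 17 = r.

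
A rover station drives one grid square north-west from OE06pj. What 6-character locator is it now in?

Longitude subsquare p = 15; −1 → 14 = o.
Latitude subsquare j = 9; +1 → 10 = k.

OE06ok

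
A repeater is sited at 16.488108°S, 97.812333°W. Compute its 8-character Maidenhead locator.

Offset from 180°W / 90°S: lon 82.18767°, lat 73.51189°.
Field (20°×10°, letters A–R): lon ⌊82.18767/20⌋ = 4 → E; lat ⌊73.51189/10⌋ = 7 → H.
Square (2°×1°, digits 0–9): lon ⌊2.18767/2⌋ = 1; lat ⌊3.51189/1⌋ = 3.
Subsquare (5′×2.5′, letters a–x): lon ⌊0.18767/0.0833333⌋ = 2 → c; lat ⌊0.51189/0.0416667⌋ = 12 → m.
Extended square (30″×15″, digits 0–9): lon ⌊0.02100/0.00833333⌋ = 2; lat ⌊0.01189/0.00416667⌋ = 2.

EH13cm22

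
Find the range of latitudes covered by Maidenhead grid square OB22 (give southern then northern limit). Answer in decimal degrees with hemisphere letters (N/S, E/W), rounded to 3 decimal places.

78.000° S, 77.000° S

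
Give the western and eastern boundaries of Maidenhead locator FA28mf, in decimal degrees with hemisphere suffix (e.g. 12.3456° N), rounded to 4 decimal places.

75.0000° W, 74.9167° W

Field F=5, A=0: +5·20° lon, +0·10° lat → SW at lon -80°, lat -90°.
Square 2, 8: +2·2° lon, +8·1° lat → SW at lon -76°, lat -82°.
Subsquare m=12, f=5: +12·0.0833333° lon, +5·0.0416667° lat → SW at lon -75°, lat -81.7917°.
Cell spans 0.0833333° lon × 0.0416667° lat.
west 75.0000° W, east 74.9167° W.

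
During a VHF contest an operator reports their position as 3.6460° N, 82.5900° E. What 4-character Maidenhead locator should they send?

NJ13

Offset from 180°W / 90°S: lon 262.59°, lat 93.65°.
Field: lon ⌊262.59/20⌋ = 13 → N; lat ⌊93.65/10⌋ = 9 → J.
Square: lon ⌊2.59/2⌋ = 1; lat ⌊3.65/1⌋ = 3.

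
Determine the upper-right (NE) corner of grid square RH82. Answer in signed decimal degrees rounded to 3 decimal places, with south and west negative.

-17.000, 178.000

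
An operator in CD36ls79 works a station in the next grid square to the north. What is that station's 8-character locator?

CD36lt70

Latitude extended square 9; +1 → 10, wraps to 0, carry into subsquare.
Latitude subsquare s = 18; +1 → 19 = t.
The longitude characters are unchanged.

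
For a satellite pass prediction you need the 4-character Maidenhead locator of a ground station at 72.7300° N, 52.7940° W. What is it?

GQ32

Offset from 180°W / 90°S: lon 127.21°, lat 162.73°.
Field: lon ⌊127.21/20⌋ = 6 → G; lat ⌊162.73/10⌋ = 16 → Q.
Square: lon ⌊7.21/2⌋ = 3; lat ⌊2.73/1⌋ = 2.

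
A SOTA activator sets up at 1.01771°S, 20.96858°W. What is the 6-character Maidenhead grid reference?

HI98mx

Add 180° to longitude and 90° to latitude: 159.0314, 88.9823.
Field (20°×10°, letters A–R): lon ⌊159.0314/20⌋ = 7 → H; lat ⌊88.9823/10⌋ = 8 → I.
Square (2°×1°, digits 0–9): lon ⌊19.0314/2⌋ = 9; lat ⌊8.9823/1⌋ = 8.
Subsquare (5′×2.5′, letters a–x): lon ⌊1.0314/0.0833333⌋ = 12 → m; lat ⌊0.9823/0.0416667⌋ = 23 → x.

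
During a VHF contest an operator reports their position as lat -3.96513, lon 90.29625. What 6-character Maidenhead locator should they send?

Offset from 180°W / 90°S: lon 270.2962°, lat 86.0349°.
Field: lon ⌊270.2962/20⌋ = 13 → N; lat ⌊86.0349/10⌋ = 8 → I.
Square: lon ⌊10.2962/2⌋ = 5; lat ⌊6.0349/1⌋ = 6.
Subsquare: lon ⌊0.2962/0.0833333⌋ = 3 → d; lat ⌊0.0349/0.0416667⌋ = 0 → a.

NI56da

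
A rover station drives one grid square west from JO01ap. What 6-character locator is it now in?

IO91xp

Longitude subsquare a = 0; −1 → -1, wraps to 23 = x, carry into square.
Longitude square 0; −1 → -1, wraps to 9, carry into field.
Longitude field J = 9; −1 → 8 = I.
The latitude characters are unchanged.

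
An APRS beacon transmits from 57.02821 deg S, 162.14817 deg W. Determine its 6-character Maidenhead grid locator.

AD82wx

Shift to the Maidenhead origin (180°W, 90°S): lon 17.8518, lat 32.9718.
Field: 17.8518/20 → 0 → A, 32.9718/10 → 3 → D; chars AD.
Square: 17.8518/2 → 8, 2.9718/1 → 2; chars 82.
Subsquare: 1.8518/0.0833333 → 22 → w, 0.9718/0.0416667 → 23 → x; chars wx.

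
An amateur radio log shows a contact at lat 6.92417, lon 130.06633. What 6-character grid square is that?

Shift to the Maidenhead origin (180°W, 90°S): lon 310.0663, lat 96.9242.
Field (20°×10°, letters A–R): 310.0663/20 → 15 → P, 96.9242/10 → 9 → J; chars PJ.
Square (2°×1°, digits 0–9): 10.0663/2 → 5, 6.9242/1 → 6; chars 56.
Subsquare (5′×2.5′, letters a–x): 0.0663/0.0833333 → 0 → a, 0.9242/0.0416667 → 22 → w; chars aw.

PJ56aw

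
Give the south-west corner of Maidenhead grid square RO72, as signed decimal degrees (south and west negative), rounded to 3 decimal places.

52.000, 174.000

Field R=17, O=14: +17·20° lon, +14·10° lat → SW at lon 160°, lat 50°.
Square 7, 2: +7·2° lon, +2·1° lat → SW at lon 174°, lat 52°.
latitude 52.000, longitude 174.000.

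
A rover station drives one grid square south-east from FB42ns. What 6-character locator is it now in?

Longitude subsquare n = 13; +1 → 14 = o.
Latitude subsquare s = 18; −1 → 17 = r.

FB42or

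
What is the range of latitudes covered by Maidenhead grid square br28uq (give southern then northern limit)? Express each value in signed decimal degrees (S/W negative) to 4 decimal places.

88.6667, 88.7083

Field B=1, R=17: +1·20° lon, +17·10° lat → SW at lon -160°, lat 80°.
Square 2, 8: +2·2° lon, +8·1° lat → SW at lon -156°, lat 88°.
Subsquare u=20, q=16: +20·0.0833333° lon, +16·0.0416667° lat → SW at lon -154.333°, lat 88.6667°.
Cell spans 0.0833333° lon × 0.0416667° lat.
south 88.6667, north 88.7083.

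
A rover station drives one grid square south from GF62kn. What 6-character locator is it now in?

Latitude subsquare n = 13; −1 → 12 = m.
The longitude characters are unchanged.

GF62km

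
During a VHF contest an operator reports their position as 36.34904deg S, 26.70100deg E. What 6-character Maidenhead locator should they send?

KF33ip

Add 180° to longitude and 90° to latitude: 206.7010, 53.6510.
Field: 206.7010/20 → 10 → K, 53.6510/10 → 5 → F; chars KF.
Square: 6.7010/2 → 3, 3.6510/1 → 3; chars 33.
Subsquare: 0.7010/0.0833333 → 8 → i, 0.6510/0.0416667 → 15 → p; chars ip.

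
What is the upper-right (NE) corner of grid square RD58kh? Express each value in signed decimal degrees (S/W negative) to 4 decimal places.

-51.6667, 170.9167

Field R=17, D=3: +17·20° lon, +3·10° lat → SW at lon 160°, lat -60°.
Square 5, 8: +5·2° lon, +8·1° lat → SW at lon 170°, lat -52°.
Subsquare k=10, h=7: +10·0.0833333° lon, +7·0.0416667° lat → SW at lon 170.833°, lat -51.7083°.
Cell spans 0.0833333° lon × 0.0416667° lat. NE corner is SW corner plus one full cell.
latitude -51.6667, longitude 170.9167.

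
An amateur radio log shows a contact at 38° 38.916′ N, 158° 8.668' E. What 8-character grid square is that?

QM98bp75

Shift to the Maidenhead origin (180°W, 90°S): lon 338.14447, lat 128.64860.
Field: lon ⌊338.14447/20⌋ = 16 → Q; lat ⌊128.64860/10⌋ = 12 → M.
Square: lon ⌊18.14447/2⌋ = 9; lat ⌊8.64860/1⌋ = 8.
Subsquare: lon ⌊0.14447/0.0833333⌋ = 1 → b; lat ⌊0.64860/0.0416667⌋ = 15 → p.
Extended square: lon ⌊0.06113/0.00833333⌋ = 7; lat ⌊0.02360/0.00416667⌋ = 5.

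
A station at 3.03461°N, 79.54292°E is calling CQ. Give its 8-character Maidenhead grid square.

Add 180° to longitude and 90° to latitude: 259.54292, 93.03461.
Field (20°×10°, letters A–R): lon ⌊259.54292/20⌋ = 12 → M; lat ⌊93.03461/10⌋ = 9 → J.
Square (2°×1°, digits 0–9): lon ⌊19.54292/2⌋ = 9; lat ⌊3.03461/1⌋ = 3.
Subsquare (5′×2.5′, letters a–x): lon ⌊1.54292/0.0833333⌋ = 18 → s; lat ⌊0.03461/0.0416667⌋ = 0 → a.
Extended square (30″×15″, digits 0–9): lon ⌊0.04292/0.00833333⌋ = 5; lat ⌊0.03461/0.00416667⌋ = 8.

MJ93sa58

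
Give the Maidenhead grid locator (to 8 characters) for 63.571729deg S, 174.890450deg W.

Offset from 180°W / 90°S: lon 5.10955°, lat 26.42827°.
Field: 5.10955/20 → 0 → A, 26.42827/10 → 2 → C; chars AC.
Square: 5.10955/2 → 2, 6.42827/1 → 6; chars 26.
Subsquare: 1.10955/0.0833333 → 13 → n, 0.42827/0.0416667 → 10 → k; chars nk.
Extended square: 0.02622/0.00833333 → 3, 0.01160/0.00416667 → 2; chars 32.

AC26nk32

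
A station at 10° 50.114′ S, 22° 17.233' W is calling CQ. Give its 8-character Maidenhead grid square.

HH89ud59

Offset from 180°W / 90°S: lon 157.71278°, lat 79.16477°.
Field: lon ⌊157.71278/20⌋ = 7 → H; lat ⌊79.16477/10⌋ = 7 → H.
Square: lon ⌊17.71278/2⌋ = 8; lat ⌊9.16477/1⌋ = 9.
Subsquare: lon ⌊1.71278/0.0833333⌋ = 20 → u; lat ⌊0.16477/0.0416667⌋ = 3 → d.
Extended square: lon ⌊0.04612/0.00833333⌋ = 5; lat ⌊0.03977/0.00416667⌋ = 9.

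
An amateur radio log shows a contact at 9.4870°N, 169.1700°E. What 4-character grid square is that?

RJ49

Offset from 180°W / 90°S: lon 349.17°, lat 99.49°.
Field: 349.17/20 → 17 → R, 99.49/10 → 9 → J; chars RJ.
Square: 9.17/2 → 4, 9.49/1 → 9; chars 49.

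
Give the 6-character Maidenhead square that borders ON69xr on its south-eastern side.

Longitude subsquare x = 23; +1 → 24, wraps to 0 = a, carry into square.
Longitude square 6; +1 → 7.
Latitude subsquare r = 17; −1 → 16 = q.

ON79aq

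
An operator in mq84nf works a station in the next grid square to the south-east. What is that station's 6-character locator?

MQ84oe

Longitude subsquare n = 13; +1 → 14 = o.
Latitude subsquare f = 5; −1 → 4 = e.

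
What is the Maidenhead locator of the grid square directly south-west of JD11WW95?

JD11ww84

Longitude extended square 9; −1 → 8.
Latitude extended square 5; −1 → 4.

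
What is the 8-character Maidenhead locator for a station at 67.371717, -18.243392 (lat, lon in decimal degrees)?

IP07vi09

Add 180° to longitude and 90° to latitude: 161.75661, 157.37172.
Field: 161.75661/20 → 8 → I, 157.37172/10 → 15 → P; chars IP.
Square: 1.75661/2 → 0, 7.37172/1 → 7; chars 07.
Subsquare: 1.75661/0.0833333 → 21 → v, 0.37172/0.0416667 → 8 → i; chars vi.
Extended square: 0.00661/0.00833333 → 0, 0.03838/0.00416667 → 9; chars 09.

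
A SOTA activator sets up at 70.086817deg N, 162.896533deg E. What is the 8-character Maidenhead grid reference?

RQ10kc70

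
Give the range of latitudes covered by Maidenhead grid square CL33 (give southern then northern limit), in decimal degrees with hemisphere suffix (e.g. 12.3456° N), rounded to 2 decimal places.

Field C=2, L=11: +2·20° lon, +11·10° lat → SW at lon -140°, lat 20°.
Square 3, 3: +3·2° lon, +3·1° lat → SW at lon -134°, lat 23°.
Cell spans 2° lon × 1° lat.
south 23.00° N, north 24.00° N.

23.00° N, 24.00° N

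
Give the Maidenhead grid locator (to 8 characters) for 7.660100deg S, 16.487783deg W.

II12si11

Offset from 180°W / 90°S: lon 163.51222°, lat 82.33990°.
Field: lon ⌊163.51222/20⌋ = 8 → I; lat ⌊82.33990/10⌋ = 8 → I.
Square: lon ⌊3.51222/2⌋ = 1; lat ⌊2.33990/1⌋ = 2.
Subsquare: lon ⌊1.51222/0.0833333⌋ = 18 → s; lat ⌊0.33990/0.0416667⌋ = 8 → i.
Extended square: lon ⌊0.01222/0.00833333⌋ = 1; lat ⌊0.00657/0.00416667⌋ = 1.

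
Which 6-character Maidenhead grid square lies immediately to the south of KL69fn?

KL69fm

Latitude subsquare n = 13; −1 → 12 = m.
The longitude characters are unchanged.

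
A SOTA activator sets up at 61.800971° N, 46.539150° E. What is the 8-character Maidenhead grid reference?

LP31gt42

Shift to the Maidenhead origin (180°W, 90°S): lon 226.53915, lat 151.80097.
Field: lon ⌊226.53915/20⌋ = 11 → L; lat ⌊151.80097/10⌋ = 15 → P.
Square: lon ⌊6.53915/2⌋ = 3; lat ⌊1.80097/1⌋ = 1.
Subsquare: lon ⌊0.53915/0.0833333⌋ = 6 → g; lat ⌊0.80097/0.0416667⌋ = 19 → t.
Extended square: lon ⌊0.03915/0.00833333⌋ = 4; lat ⌊0.00930/0.00416667⌋ = 2.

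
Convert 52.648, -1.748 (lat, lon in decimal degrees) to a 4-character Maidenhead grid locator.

Add 180° to longitude and 90° to latitude: 178.25, 142.65.
Field (20°×10°, letters A–R): lon ⌊178.25/20⌋ = 8 → I; lat ⌊142.65/10⌋ = 14 → O.
Square (2°×1°, digits 0–9): lon ⌊18.25/2⌋ = 9; lat ⌊2.65/1⌋ = 2.

IO92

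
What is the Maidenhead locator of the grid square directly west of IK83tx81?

Longitude extended square 8; −1 → 7.
The latitude characters are unchanged.

IK83tx71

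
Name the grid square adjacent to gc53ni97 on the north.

Latitude extended square 7; +1 → 8.
The longitude characters are unchanged.

GC53ni98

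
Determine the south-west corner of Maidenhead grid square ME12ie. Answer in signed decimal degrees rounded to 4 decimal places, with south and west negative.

-47.8333, 62.6667

Field M=12, E=4: +12·20° lon, +4·10° lat → SW at lon 60°, lat -50°.
Square 1, 2: +1·2° lon, +2·1° lat → SW at lon 62°, lat -48°.
Subsquare i=8, e=4: +8·0.0833333° lon, +4·0.0416667° lat → SW at lon 62.6667°, lat -47.8333°.
latitude -47.8333, longitude 62.6667.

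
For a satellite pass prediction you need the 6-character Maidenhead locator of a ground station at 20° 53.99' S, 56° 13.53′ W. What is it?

GG19vc

Offset from 180°W / 90°S: lon 123.7745°, lat 69.1002°.
Field: lon ⌊123.7745/20⌋ = 6 → G; lat ⌊69.1002/10⌋ = 6 → G.
Square: lon ⌊3.7745/2⌋ = 1; lat ⌊9.1002/1⌋ = 9.
Subsquare: lon ⌊1.7745/0.0833333⌋ = 21 → v; lat ⌊0.1002/0.0416667⌋ = 2 → c.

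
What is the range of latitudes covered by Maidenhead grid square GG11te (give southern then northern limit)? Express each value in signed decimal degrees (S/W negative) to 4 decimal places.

Field G=6, G=6: +6·20° lon, +6·10° lat → SW at lon -60°, lat -30°.
Square 1, 1: +1·2° lon, +1·1° lat → SW at lon -58°, lat -29°.
Subsquare t=19, e=4: +19·0.0833333° lon, +4·0.0416667° lat → SW at lon -56.4167°, lat -28.8333°.
Cell spans 0.0833333° lon × 0.0416667° lat.
south -28.8333, north -28.7917.

-28.8333, -28.7917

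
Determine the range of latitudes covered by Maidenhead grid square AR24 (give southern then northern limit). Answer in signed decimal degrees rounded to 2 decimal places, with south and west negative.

84.00, 85.00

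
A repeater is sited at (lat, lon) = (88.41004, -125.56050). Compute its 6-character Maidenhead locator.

CR78fj

Offset from 180°W / 90°S: lon 54.4395°, lat 178.4100°.
Field (20°×10°, letters A–R): 54.4395/20 → 2 → C, 178.4100/10 → 17 → R; chars CR.
Square (2°×1°, digits 0–9): 14.4395/2 → 7, 8.4100/1 → 8; chars 78.
Subsquare (5′×2.5′, letters a–x): 0.4395/0.0833333 → 5 → f, 0.4100/0.0416667 → 9 → j; chars fj.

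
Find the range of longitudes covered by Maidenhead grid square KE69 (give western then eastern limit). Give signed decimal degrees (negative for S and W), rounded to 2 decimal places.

32.00, 34.00

Field K=10, E=4: +10·20° lon, +4·10° lat → SW at lon 20°, lat -50°.
Square 6, 9: +6·2° lon, +9·1° lat → SW at lon 32°, lat -41°.
Cell spans 2° lon × 1° lat.
west 32.00, east 34.00.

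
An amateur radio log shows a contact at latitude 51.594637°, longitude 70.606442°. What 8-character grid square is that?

Shift to the Maidenhead origin (180°W, 90°S): lon 250.60644, lat 141.59464.
Field (20°×10°, letters A–R): 250.60644/20 → 12 → M, 141.59464/10 → 14 → O; chars MO.
Square (2°×1°, digits 0–9): 10.60644/2 → 5, 1.59464/1 → 1; chars 51.
Subsquare (5′×2.5′, letters a–x): 0.60644/0.0833333 → 7 → h, 0.59464/0.0416667 → 14 → o; chars ho.
Extended square (30″×15″, digits 0–9): 0.02311/0.00833333 → 2, 0.01130/0.00416667 → 2; chars 22.

MO51ho22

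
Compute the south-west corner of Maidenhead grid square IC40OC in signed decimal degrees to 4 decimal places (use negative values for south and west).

-69.9167, -10.8333

Field I=8, C=2: +8·20° lon, +2·10° lat → SW at lon -20°, lat -70°.
Square 4, 0: +4·2° lon, +0·1° lat → SW at lon -12°, lat -70°.
Subsquare o=14, c=2: +14·0.0833333° lon, +2·0.0416667° lat → SW at lon -10.8333°, lat -69.9167°.
latitude -69.9167, longitude -10.8333.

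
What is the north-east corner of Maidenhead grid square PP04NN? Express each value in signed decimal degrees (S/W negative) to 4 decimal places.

Field P=15, P=15: +15·20° lon, +15·10° lat → SW at lon 120°, lat 60°.
Square 0, 4: +0·2° lon, +4·1° lat → SW at lon 120°, lat 64°.
Subsquare n=13, n=13: +13·0.0833333° lon, +13·0.0416667° lat → SW at lon 121.083°, lat 64.5417°.
Cell spans 0.0833333° lon × 0.0416667° lat. NE corner is SW corner plus one full cell.
latitude 64.5833, longitude 121.1667.

64.5833, 121.1667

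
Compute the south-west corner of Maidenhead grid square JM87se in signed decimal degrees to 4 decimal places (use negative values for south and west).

37.1667, 17.5000

Field J=9, M=12: +9·20° lon, +12·10° lat → SW at lon 0°, lat 30°.
Square 8, 7: +8·2° lon, +7·1° lat → SW at lon 16°, lat 37°.
Subsquare s=18, e=4: +18·0.0833333° lon, +4·0.0416667° lat → SW at lon 17.5°, lat 37.1667°.
latitude 37.1667, longitude 17.5000.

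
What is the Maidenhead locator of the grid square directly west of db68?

DB58

Longitude square 6; −1 → 5.
The latitude characters are unchanged.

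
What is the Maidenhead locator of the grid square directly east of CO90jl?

CO90kl

Longitude subsquare j = 9; +1 → 10 = k.
The latitude characters are unchanged.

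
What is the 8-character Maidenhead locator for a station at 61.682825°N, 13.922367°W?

IP31aq93

Add 180° to longitude and 90° to latitude: 166.07763, 151.68283.
Field: 166.07763/20 → 8 → I, 151.68283/10 → 15 → P; chars IP.
Square: 6.07763/2 → 3, 1.68283/1 → 1; chars 31.
Subsquare: 0.07763/0.0833333 → 0 → a, 0.68283/0.0416667 → 16 → q; chars aq.
Extended square: 0.07763/0.00833333 → 9, 0.01616/0.00416667 → 3; chars 93.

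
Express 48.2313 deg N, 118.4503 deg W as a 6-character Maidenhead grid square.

DN08sf

Offset from 180°W / 90°S: lon 61.5497°, lat 138.2313°.
Field: 61.5497/20 → 3 → D, 138.2313/10 → 13 → N; chars DN.
Square: 1.5497/2 → 0, 8.2313/1 → 8; chars 08.
Subsquare: 1.5497/0.0833333 → 18 → s, 0.2313/0.0416667 → 5 → f; chars sf.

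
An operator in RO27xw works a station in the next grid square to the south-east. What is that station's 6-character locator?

Longitude subsquare x = 23; +1 → 24, wraps to 0 = a, carry into square.
Longitude square 2; +1 → 3.
Latitude subsquare w = 22; −1 → 21 = v.

RO37av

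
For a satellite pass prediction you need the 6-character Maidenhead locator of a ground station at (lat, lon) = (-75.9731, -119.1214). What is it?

Offset from 180°W / 90°S: lon 60.8786°, lat 14.0269°.
Field: lon ⌊60.8786/20⌋ = 3 → D; lat ⌊14.0269/10⌋ = 1 → B.
Square: lon ⌊0.8786/2⌋ = 0; lat ⌊4.0269/1⌋ = 4.
Subsquare: lon ⌊0.8786/0.0833333⌋ = 10 → k; lat ⌊0.0269/0.0416667⌋ = 0 → a.

DB04ka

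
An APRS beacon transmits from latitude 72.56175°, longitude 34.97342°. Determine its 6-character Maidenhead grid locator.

Offset from 180°W / 90°S: lon 214.9734°, lat 162.5618°.
Field: 214.9734/20 → 10 → K, 162.5618/10 → 16 → Q; chars KQ.
Square: 14.9734/2 → 7, 2.5618/1 → 2; chars 72.
Subsquare: 0.9734/0.0833333 → 11 → l, 0.5618/0.0416667 → 13 → n; chars ln.

KQ72ln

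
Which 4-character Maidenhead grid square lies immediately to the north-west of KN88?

KN79

Longitude square 8; −1 → 7.
Latitude square 8; +1 → 9.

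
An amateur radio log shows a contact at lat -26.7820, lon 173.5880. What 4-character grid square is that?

Shift to the Maidenhead origin (180°W, 90°S): lon 353.59, lat 63.22.
Field (20°×10°, letters A–R): 353.59/20 → 17 → R, 63.22/10 → 6 → G; chars RG.
Square (2°×1°, digits 0–9): 13.59/2 → 6, 3.22/1 → 3; chars 63.

RG63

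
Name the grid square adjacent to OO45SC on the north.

OO45sd

Latitude subsquare c = 2; +1 → 3 = d.
The longitude characters are unchanged.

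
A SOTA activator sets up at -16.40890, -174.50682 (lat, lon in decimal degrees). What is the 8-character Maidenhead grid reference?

AH23ro91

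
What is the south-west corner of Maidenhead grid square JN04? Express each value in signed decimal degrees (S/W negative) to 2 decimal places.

44.00, 0.00

Field J=9, N=13: +9·20° lon, +13·10° lat → SW at lon 0°, lat 40°.
Square 0, 4: +0·2° lon, +4·1° lat → SW at lon 0°, lat 44°.
latitude 44.00, longitude 0.00.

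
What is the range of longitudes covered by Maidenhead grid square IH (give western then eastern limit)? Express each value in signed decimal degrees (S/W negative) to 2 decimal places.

-20.00, 0.00

Field I=8, H=7: +8·20° lon, +7·10° lat → SW at lon -20°, lat -20°.
Cell spans 20° lon × 10° lat.
west -20.00, east 0.00.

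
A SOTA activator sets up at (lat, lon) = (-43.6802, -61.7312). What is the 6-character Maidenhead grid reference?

FE96dh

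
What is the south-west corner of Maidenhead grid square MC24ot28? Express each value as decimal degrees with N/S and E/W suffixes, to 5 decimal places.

65.17500° S, 65.18333° E

Field M=12, C=2: +12·20° lon, +2·10° lat → SW at lon 60°, lat -70°.
Square 2, 4: +2·2° lon, +4·1° lat → SW at lon 64°, lat -66°.
Subsquare o=14, t=19: +14·0.0833333° lon, +19·0.0416667° lat → SW at lon 65.1667°, lat -65.2083°.
Extended square 2, 8: +2·0.00833333° lon, +8·0.00416667° lat → SW at lon 65.1833°, lat -65.175°.
latitude 65.17500° S, longitude 65.18333° E.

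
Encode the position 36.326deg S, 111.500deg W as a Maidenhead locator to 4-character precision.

DF43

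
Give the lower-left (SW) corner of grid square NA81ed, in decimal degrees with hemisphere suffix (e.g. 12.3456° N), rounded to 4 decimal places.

88.8750° S, 96.3333° E

Field N=13, A=0: +13·20° lon, +0·10° lat → SW at lon 80°, lat -90°.
Square 8, 1: +8·2° lon, +1·1° lat → SW at lon 96°, lat -89°.
Subsquare e=4, d=3: +4·0.0833333° lon, +3·0.0416667° lat → SW at lon 96.3333°, lat -88.875°.
latitude 88.8750° S, longitude 96.3333° E.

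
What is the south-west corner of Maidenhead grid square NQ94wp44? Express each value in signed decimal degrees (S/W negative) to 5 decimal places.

74.64167, 99.86667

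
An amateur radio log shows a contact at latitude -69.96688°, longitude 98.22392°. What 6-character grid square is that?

NC90ca

Shift to the Maidenhead origin (180°W, 90°S): lon 278.2239, lat 20.0331.
Field: 278.2239/20 → 13 → N, 20.0331/10 → 2 → C; chars NC.
Square: 18.2239/2 → 9, 0.0331/1 → 0; chars 90.
Subsquare: 0.2239/0.0833333 → 2 → c, 0.0331/0.0416667 → 0 → a; chars ca.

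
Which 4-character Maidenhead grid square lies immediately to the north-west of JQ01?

Longitude square 0; −1 → -1, wraps to 9, carry into field.
Longitude field J = 9; −1 → 8 = I.
Latitude square 1; +1 → 2.

IQ92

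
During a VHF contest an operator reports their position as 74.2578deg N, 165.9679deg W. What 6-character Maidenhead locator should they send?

AQ74ag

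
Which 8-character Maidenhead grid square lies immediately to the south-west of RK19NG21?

Longitude extended square 2; −1 → 1.
Latitude extended square 1; −1 → 0.

RK19ng10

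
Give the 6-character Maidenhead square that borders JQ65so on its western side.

JQ65ro

Longitude subsquare s = 18; −1 → 17 = r.
The latitude characters are unchanged.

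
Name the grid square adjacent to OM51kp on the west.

Longitude subsquare k = 10; −1 → 9 = j.
The latitude characters are unchanged.

OM51jp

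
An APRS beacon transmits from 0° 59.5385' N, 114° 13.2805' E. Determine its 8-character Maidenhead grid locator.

Shift to the Maidenhead origin (180°W, 90°S): lon 294.22134, lat 90.99231.
Field (20°×10°, letters A–R): 294.22134/20 → 14 → O, 90.99231/10 → 9 → J; chars OJ.
Square (2°×1°, digits 0–9): 14.22134/2 → 7, 0.99231/1 → 0; chars 70.
Subsquare (5′×2.5′, letters a–x): 0.22134/0.0833333 → 2 → c, 0.99231/0.0416667 → 23 → x; chars cx.
Extended square (30″×15″, digits 0–9): 0.05467/0.00833333 → 6, 0.03397/0.00416667 → 8; chars 68.

OJ70cx68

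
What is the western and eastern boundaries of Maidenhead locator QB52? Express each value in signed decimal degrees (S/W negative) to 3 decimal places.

Field Q=16, B=1: +16·20° lon, +1·10° lat → SW at lon 140°, lat -80°.
Square 5, 2: +5·2° lon, +2·1° lat → SW at lon 150°, lat -78°.
Cell spans 2° lon × 1° lat.
west 150.000, east 152.000.

150.000, 152.000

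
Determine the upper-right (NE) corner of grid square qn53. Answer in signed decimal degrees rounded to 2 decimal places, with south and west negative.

Field Q=16, N=13: +16·20° lon, +13·10° lat → SW at lon 140°, lat 40°.
Square 5, 3: +5·2° lon, +3·1° lat → SW at lon 150°, lat 43°.
Cell spans 2° lon × 1° lat. NE corner is SW corner plus one full cell.
latitude 44.00, longitude 152.00.

44.00, 152.00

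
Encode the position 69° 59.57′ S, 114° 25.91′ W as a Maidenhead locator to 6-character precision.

DC20sa

Shift to the Maidenhead origin (180°W, 90°S): lon 65.5682, lat 20.0072.
Field: 65.5682/20 → 3 → D, 20.0072/10 → 2 → C; chars DC.
Square: 5.5682/2 → 2, 0.0072/1 → 0; chars 20.
Subsquare: 1.5682/0.0833333 → 18 → s, 0.0072/0.0416667 → 0 → a; chars sa.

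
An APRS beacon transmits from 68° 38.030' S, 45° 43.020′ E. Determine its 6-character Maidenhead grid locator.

LC21ui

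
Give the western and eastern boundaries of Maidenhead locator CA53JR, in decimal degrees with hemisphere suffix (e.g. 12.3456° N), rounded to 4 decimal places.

129.2500° W, 129.1667° W

Field C=2, A=0: +2·20° lon, +0·10° lat → SW at lon -140°, lat -90°.
Square 5, 3: +5·2° lon, +3·1° lat → SW at lon -130°, lat -87°.
Subsquare j=9, r=17: +9·0.0833333° lon, +17·0.0416667° lat → SW at lon -129.25°, lat -86.2917°.
Cell spans 0.0833333° lon × 0.0416667° lat.
west 129.2500° W, east 129.1667° W.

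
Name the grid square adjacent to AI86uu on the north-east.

AI86vv

Longitude subsquare u = 20; +1 → 21 = v.
Latitude subsquare u = 20; +1 → 21 = v.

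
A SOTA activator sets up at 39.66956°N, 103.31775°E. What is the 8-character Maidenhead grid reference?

OM19pq80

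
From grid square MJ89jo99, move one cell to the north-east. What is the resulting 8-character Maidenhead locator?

Longitude extended square 9; +1 → 10, wraps to 0, carry into subsquare.
Longitude subsquare j = 9; +1 → 10 = k.
Latitude extended square 9; +1 → 10, wraps to 0, carry into subsquare.
Latitude subsquare o = 14; +1 → 15 = p.

MJ89kp00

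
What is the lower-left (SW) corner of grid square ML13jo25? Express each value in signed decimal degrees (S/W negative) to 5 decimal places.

23.60417, 62.76667

Field M=12, L=11: +12·20° lon, +11·10° lat → SW at lon 60°, lat 20°.
Square 1, 3: +1·2° lon, +3·1° lat → SW at lon 62°, lat 23°.
Subsquare j=9, o=14: +9·0.0833333° lon, +14·0.0416667° lat → SW at lon 62.75°, lat 23.5833°.
Extended square 2, 5: +2·0.00833333° lon, +5·0.00416667° lat → SW at lon 62.7667°, lat 23.6042°.
latitude 23.60417, longitude 62.76667.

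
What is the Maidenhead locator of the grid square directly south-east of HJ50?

HI69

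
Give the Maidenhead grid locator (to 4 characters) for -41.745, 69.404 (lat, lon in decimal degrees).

ME48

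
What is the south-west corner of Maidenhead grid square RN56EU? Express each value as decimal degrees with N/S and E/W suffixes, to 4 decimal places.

Field R=17, N=13: +17·20° lon, +13·10° lat → SW at lon 160°, lat 40°.
Square 5, 6: +5·2° lon, +6·1° lat → SW at lon 170°, lat 46°.
Subsquare e=4, u=20: +4·0.0833333° lon, +20·0.0416667° lat → SW at lon 170.333°, lat 46.8333°.
latitude 46.8333° N, longitude 170.3333° E.

46.8333° N, 170.3333° E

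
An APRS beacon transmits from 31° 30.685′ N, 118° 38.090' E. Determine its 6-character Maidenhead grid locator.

OM91hm

Shift to the Maidenhead origin (180°W, 90°S): lon 298.6348, lat 121.5114.
Field (20°×10°, letters A–R): lon ⌊298.6348/20⌋ = 14 → O; lat ⌊121.5114/10⌋ = 12 → M.
Square (2°×1°, digits 0–9): lon ⌊18.6348/2⌋ = 9; lat ⌊1.5114/1⌋ = 1.
Subsquare (5′×2.5′, letters a–x): lon ⌊0.6348/0.0833333⌋ = 7 → h; lat ⌊0.5114/0.0416667⌋ = 12 → m.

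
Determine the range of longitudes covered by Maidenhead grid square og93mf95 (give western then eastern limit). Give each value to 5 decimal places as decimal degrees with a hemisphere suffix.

119.07500° E, 119.08333° E

Field O=14, G=6: +14·20° lon, +6·10° lat → SW at lon 100°, lat -30°.
Square 9, 3: +9·2° lon, +3·1° lat → SW at lon 118°, lat -27°.
Subsquare m=12, f=5: +12·0.0833333° lon, +5·0.0416667° lat → SW at lon 119°, lat -26.7917°.
Extended square 9, 5: +9·0.00833333° lon, +5·0.00416667° lat → SW at lon 119.075°, lat -26.7708°.
Cell spans 0.00833333° lon × 0.00416667° lat.
west 119.07500° E, east 119.08333° E.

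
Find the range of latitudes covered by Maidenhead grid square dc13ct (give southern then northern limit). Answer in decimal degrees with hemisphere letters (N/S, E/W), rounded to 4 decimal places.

Field D=3, C=2: +3·20° lon, +2·10° lat → SW at lon -120°, lat -70°.
Square 1, 3: +1·2° lon, +3·1° lat → SW at lon -118°, lat -67°.
Subsquare c=2, t=19: +2·0.0833333° lon, +19·0.0416667° lat → SW at lon -117.833°, lat -66.2083°.
Cell spans 0.0833333° lon × 0.0416667° lat.
south 66.2083° S, north 66.1667° S.

66.2083° S, 66.1667° S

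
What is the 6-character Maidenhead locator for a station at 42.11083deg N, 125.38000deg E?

PN22qc

Shift to the Maidenhead origin (180°W, 90°S): lon 305.3800, lat 132.1108.
Field: 305.3800/20 → 15 → P, 132.1108/10 → 13 → N; chars PN.
Square: 5.3800/2 → 2, 2.1108/1 → 2; chars 22.
Subsquare: 1.3800/0.0833333 → 16 → q, 0.1108/0.0416667 → 2 → c; chars qc.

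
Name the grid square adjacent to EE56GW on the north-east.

EE56hx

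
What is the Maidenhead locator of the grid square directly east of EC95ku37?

Longitude extended square 3; +1 → 4.
The latitude characters are unchanged.

EC95ku47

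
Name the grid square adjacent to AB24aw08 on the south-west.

Longitude extended square 0; −1 → -1, wraps to 9, carry into subsquare.
Longitude subsquare a = 0; −1 → -1, wraps to 23 = x, carry into square.
Longitude square 2; −1 → 1.
Latitude extended square 8; −1 → 7.

AB14xw97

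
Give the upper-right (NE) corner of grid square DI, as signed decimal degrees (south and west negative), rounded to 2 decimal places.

0.00, -100.00

Field D=3, I=8: +3·20° lon, +8·10° lat → SW at lon -120°, lat -10°.
Cell spans 20° lon × 10° lat. NE corner is SW corner plus one full cell.
latitude 0.00, longitude -100.00.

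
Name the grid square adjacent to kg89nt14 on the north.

KG89nt15

Latitude extended square 4; +1 → 5.
The longitude characters are unchanged.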